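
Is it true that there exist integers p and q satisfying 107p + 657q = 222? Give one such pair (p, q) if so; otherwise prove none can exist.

p = 174, q = -28

107 and 657 are coprime, so 107p + 657q ranges over all of ℤ.
Dividing repeatedly: 657 = 6·107 + 15, 107 = 7·15 + 2, 15 = 7·2 + 1, 2 = 2·1 + 0.
Unwinding: 1 = 15 − 7·2 = 15 − 7·(107 − 7·15) = −7·107 + 50·15 = −7·107 + 50·(657 − 6·107) = 50·657 − 307·107, i.e. 107·(-307) + 657·50 = 1.
Times 222: 107·(-68154) + 657·11100 = 222, so (-68154, 11100) solves it.
The general solution is p = -68154 + 657k, q = 11100 − 107k; taking k = 104 gives the smaller pair p = 174, q = -28.
Check: 107·174 + 657·(-28) = 18618 − 18396 = 222. ✓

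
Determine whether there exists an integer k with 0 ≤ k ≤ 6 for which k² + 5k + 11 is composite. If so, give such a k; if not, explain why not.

At k = 6: 6² + 5·6 + 11 = 77 = 7·11, which is composite.

k = 6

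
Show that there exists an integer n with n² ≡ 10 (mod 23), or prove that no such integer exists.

No, no such integer exists.

Apply Euler's criterion with the prime 23: 10 is a quadratic residue iff 10^11 ≡ 1 (mod 23), and a non-residue iff it is ≡ −1.
Squaring successively (mod 23): 10^2 = 100 ≡ 8; 10^4 ≡ 8² = 64 ≡ 18; 10^8 ≡ 18² = 324 ≡ 2.
Since 11 = 8 + 2 + 1, 10^11 ≡ 2 · 8 · 10; multiplying out mod 23: 2·8 = 16 ≡ 16, then 16·10 = 160 ≡ 22. Thus 10^11 ≡ 22 ≡ −1 (mod 23).
The value −1 means 10 is a non-residue modulo 23, so n² ≡ 10 (mod 23) is impossible.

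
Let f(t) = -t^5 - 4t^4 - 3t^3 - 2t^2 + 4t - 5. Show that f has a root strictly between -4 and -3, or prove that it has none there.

Yes, f has a root in the interval.

f(-4) = 139 and f(-3) = -35, which have opposite signs.
f is continuous everywhere (it is a polynomial), in particular on [-4, -3].
By the Intermediate Value Theorem, f takes the value 0 somewhere in the open interval.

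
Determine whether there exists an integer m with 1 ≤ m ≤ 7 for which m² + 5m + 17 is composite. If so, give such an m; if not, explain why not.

No, no such integer m in that range exists.

The values for m = 1, 2, …, 7 are 23, 31, 41, 53, 67, 83, 101, and each of these is prime.
So no value in the range makes the expression composite.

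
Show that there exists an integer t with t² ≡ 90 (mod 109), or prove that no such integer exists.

No, no such integer exists.

Apply Euler's criterion with the prime 109: 90 is a quadratic residue iff 90^54 ≡ 1 (mod 109), and a non-residue iff it is ≡ −1.
Repeated squaring mod 109: 90^2 = 8100 ≡ 34; 90^4 ≡ 34² = 1156 ≡ 66; 90^8 ≡ 66² = 4356 ≡ 105; 90^16 ≡ 105² = 11025 ≡ 16; 90^32 ≡ 16² = 256 ≡ 38.
Since 54 = 32 + 16 + 4 + 2, 90^54 ≡ 38 · 16 · 66 · 34; multiplying out mod 109: 38·16 = 608 ≡ 63, then 63·66 = 4158 ≡ 16, then 16·34 = 544 ≡ 108. Thus 90^54 ≡ 108 ≡ −1 (mod 109).
By Euler's criterion 90 is a quadratic non-residue mod 109: no t satisfies t² ≡ 90 (mod 109).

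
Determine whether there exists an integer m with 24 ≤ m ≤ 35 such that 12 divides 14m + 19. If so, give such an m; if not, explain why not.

At m = 24, 14·24 + 19 = 355 ≡ 7 (mod 12), and each step in m adds 14 ≡ 2 (mod 12), giving residues 7, 9, 11, 1, 3, 5, 7, 9, 11, 1, 3, 5 for m = 24, 25, …, 35.
Since 0 is absent from this list, 12 ∤ 14m + 19 for every m with 24 ≤ m ≤ 35.

No, no such integer m in that range exists.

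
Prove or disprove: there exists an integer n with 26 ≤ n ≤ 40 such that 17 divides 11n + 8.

At n = 26, 11·26 + 8 = 294 ≡ 5 (mod 17), and each step in n adds 11, giving residues 5, 16, 10, 4, 15, 9, 3, 14, 8, 2, 13, 7, 1, 12, 6 for n = 26, 27, …, 40.
None is 0, so 17 never divides 11n + 8 on this range.

There is no such integer n in that range.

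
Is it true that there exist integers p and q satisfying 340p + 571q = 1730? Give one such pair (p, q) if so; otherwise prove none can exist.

p = 257, q = -150

340 and 571 are coprime, so 340p + 571q ranges over all of ℤ.
Dividing repeatedly: 571 = 1·340 + 231, 340 = 1·231 + 109, 231 = 2·109 + 13, 109 = 8·13 + 5, 13 = 2·5 + 3, 5 = 1·3 + 2, 3 = 1·2 + 1, 2 = 2·1 + 0.
Unwinding: 1 = 3 − 1·2 = 3 − (5 − 1·3) = −5 + 2·3 = −5 + 2·(13 − 2·5) = 2·13 − 5·5 = 2·13 − 5·(109 − 8·13) = −5·109 + 42·13 = −5·109 + 42·(231 − 2·109) = 42·231 − 89·109 = 42·231 − 89·(340 − 1·231) = −89·340 + 131·231 = −89·340 + 131·(571 − 1·340) = 131·571 − 220·340, i.e. 340·(-220) + 571·131 = 1.
Times 1730: 340·(-380600) + 571·226630 = 1730, so (-380600, 226630) solves it.
Adding 667·571 to p and subtracting 667·340 from q gives the tidier solution (257, -150).
Check: 340·257 + 571·(-150) = 87380 − 85650 = 1730. ✓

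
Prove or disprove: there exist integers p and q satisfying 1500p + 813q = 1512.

Since gcd(1500, 813) = 3 and 1512 = 3·504, Bézout's identity guarantees a solution.
Dividing through by 3 reduces the equation to 500p + 271q = 504.
Dividing repeatedly: 500 = 1·271 + 229, 271 = 1·229 + 42, 229 = 5·42 + 19, 42 = 2·19 + 4, 19 = 4·4 + 3, 4 = 1·3 + 1, 3 = 3·1 + 0.
Working back up the chain: 1 = 4 − 1·3 = 4 − (19 − 4·4) = −19 + 5·4 = −19 + 5·(42 − 2·19) = 5·42 − 11·19 = 5·42 − 11·(229 − 5·42) = −11·229 + 60·42 = −11·229 + 60·(271 − 1·229) = 60·271 − 71·229 = 60·271 − 71·(500 − 1·271) = −71·500 + 131·271. So 500·(-71) + 271·131 = 1.
Multiplying through by 504: p = (-71)·504 = -35784, q = 131·504 = 66024 is a solution.
Shifting by a multiple of (271, −500) keeps it a solution: p = -35784 + 133·271 = 259, q = 66024 − 133·500 = -476.
Indeed 1500·259 + 813·(-476) = 388500 − 386988 = 1512.

p = 259, q = -476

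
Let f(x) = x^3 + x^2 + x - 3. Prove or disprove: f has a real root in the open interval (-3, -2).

f(-3) = -24 and f(-2) = -9, both negative.
The derivative f'(x) = 3x^2 + 2x + 1 is a quadratic with discriminant 2² − 4·3·1 = -8 < 0; it never vanishes, so it is always positive (sign of the leading coefficient).
Hence f is strictly increasing on ℝ, and in particular on [-3, -2]. A strictly monotone function with same-sign endpoint values stays negative on the whole interval, so f has no zero in (-3, -2).

f has no root in that interval.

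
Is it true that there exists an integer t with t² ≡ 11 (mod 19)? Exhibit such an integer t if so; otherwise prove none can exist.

Take t = 12. Then 12² = 144 = 7·19 + 11, so 12² ≡ 11 (mod 19).

t = 12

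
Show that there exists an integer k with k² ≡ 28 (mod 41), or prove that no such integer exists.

Apply Euler's criterion with the prime 41: 28 is a quadratic residue iff 28^20 ≡ 1 (mod 41), and a non-residue iff it is ≡ −1.
Squaring successively (mod 41): 28^2 = 784 ≡ 5; 28^4 ≡ 5² = 25 ≡ 25; 28^8 ≡ 25² = 625 ≡ 10; 28^16 ≡ 10² = 100 ≡ 18.
Since 20 = 16 + 4, 28^20 ≡ 18 · 25; multiplying out mod 41: 18·25 = 450 ≡ 40. Thus 28^20 ≡ 40 ≡ −1 (mod 41).
By Euler's criterion 28 is a quadratic non-residue mod 41: no k satisfies k² ≡ 28 (mod 41).

No, no such integer exists.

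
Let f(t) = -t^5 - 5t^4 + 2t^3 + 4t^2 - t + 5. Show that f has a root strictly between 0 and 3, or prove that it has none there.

f(0) = 5 and f(3) = -556, which have opposite signs.
Since f is a polynomial it is continuous on [0, 3].
By the Intermediate Value Theorem, f takes the value 0 somewhere in the open interval.

Yes, f has a root in the interval.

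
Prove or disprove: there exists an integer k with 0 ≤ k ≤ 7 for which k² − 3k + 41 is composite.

At k = 4: 4² − 3·4 + 41 = 45 = 3·15, which is composite.

k = 4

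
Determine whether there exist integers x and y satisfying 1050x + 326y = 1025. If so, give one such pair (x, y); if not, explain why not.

Any value of 1050x + 326y is a multiple of gcd(1050, 326) = 2.
But 1025 = 2·512 + 1, so 2 ∤ 1025.
Hence no integers x, y satisfy the equation.

No, no such integers exist.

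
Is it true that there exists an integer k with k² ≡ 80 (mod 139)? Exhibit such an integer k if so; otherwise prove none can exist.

k = 48

k = 48 works: 48² = 2304, and 2304 − 80 = 2224 = 16·139.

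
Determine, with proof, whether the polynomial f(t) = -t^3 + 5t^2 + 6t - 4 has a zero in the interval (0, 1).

Such a root exists.

f(0) = -4 and f(1) = 6, which have opposite signs.
Since f is a polynomial it is continuous on [0, 1].
By the Intermediate Value Theorem, f takes the value 0 somewhere in the open interval.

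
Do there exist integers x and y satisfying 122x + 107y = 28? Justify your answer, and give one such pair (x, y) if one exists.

x = 9, y = -10

122 and 107 are coprime, so 122x + 107y ranges over all of ℤ.
Run the Euclidean algorithm on 122 and 107: 122 = 1·107 + 15, 107 = 7·15 + 2, 15 = 7·2 + 1, 2 = 2·1 + 0.
Unwinding: 1 = 15 − 7·2 = 15 − 7·(107 − 7·15) = −7·107 + 50·15 = −7·107 + 50·(122 − 1·107) = 50·122 − 57·107, i.e. 122·50 + 107·(-57) = 1.
Scaling by 28 gives the particular solution (x, y) = (1400, -1596).
The general solution is x = 1400 + 107k, y = -1596 − 122k; taking k = -13 gives the smaller pair x = 9, y = -10.
Check: 122·9 + 107·(-10) = 1098 − 1070 = 28. ✓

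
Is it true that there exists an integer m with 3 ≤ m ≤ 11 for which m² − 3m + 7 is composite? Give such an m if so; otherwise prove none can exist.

At m = 10: 10² − 3·10 + 7 = 77 = 7·11, which is composite.

m = 10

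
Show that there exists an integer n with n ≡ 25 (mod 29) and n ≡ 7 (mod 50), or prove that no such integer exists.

gcd(29, 50) = 1, so the Chinese Remainder Theorem guarantees exactly one residue class mod 1450 satisfying both.
Write n = 25 + 29t and require 25 + 29t ≡ 7 (mod 50), i.e. 29t ≡ 32 (mod 50).
To invert 29 modulo 50: 50 = 1·29 + 21, 29 = 1·21 + 8, 21 = 2·8 + 5, 8 = 1·5 + 3, 5 = 1·3 + 2, 3 = 1·2 + 1, 2 = 2·1 + 0, and unwinding, 1 = 3 − 1·2 = 3 − (5 − 1·3) = −5 + 2·3 = −5 + 2·(8 − 1·5) = 2·8 − 3·5 = 2·8 − 3·(21 − 2·8) = −3·21 + 8·8 = −3·21 + 8·(29 − 1·21) = 8·29 − 11·21 = 8·29 − 11·(50 − 1·29) = −11·50 + 19·29. Thus 29⁻¹ ≡ 19 (mod 50).
Multiplying by 19: t ≡ 19·32 = 608 ≡ 8 (mod 50).
Taking t = 8 gives n = 25 + 29·8 = 257.
Verify: 257 = 8·29 + 25 and 257 = 5·50 + 7. ✓

n = 257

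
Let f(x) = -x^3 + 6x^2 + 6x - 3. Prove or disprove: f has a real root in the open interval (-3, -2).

f has no root in that interval.

The endpoint values f(-3) = 60 and f(-2) = 17 are both positive. Claim: f(x) > 0 for every x in (-3, -2).
Shift to the endpoint -2: with x = -2 − u (0 < u < 1), one computes f(-2 − u) = u^3 + 12u^2 + 30u + 17.
All 4 nonzero coefficients of this polynomial in u are positive; hence for u > 0 the value is a sum of positive terms (the constant 17 among them).
Therefore f(x) > 0 throughout (-3, -2), and f has no zero there.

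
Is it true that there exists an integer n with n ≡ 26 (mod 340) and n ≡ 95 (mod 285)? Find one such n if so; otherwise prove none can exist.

gcd(340, 285) = 5. If n ≡ 26 (mod 340) and n ≡ 95 (mod 285), then n ≡ 26 (mod 5) and n ≡ 95 (mod 5).
However 26 ≡ 1 and 95 ≡ 0 (mod 5), and 1 ≠ 0.
So no integer satisfies both congruences.

No such integer exists.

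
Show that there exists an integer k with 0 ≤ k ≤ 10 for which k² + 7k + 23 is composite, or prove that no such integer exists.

At k = 7: 7² + 7·7 + 23 = 121 = 11·11, which is composite.

k = 7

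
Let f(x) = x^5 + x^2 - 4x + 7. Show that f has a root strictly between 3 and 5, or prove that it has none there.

No.

f(3) = 247 and f(5) = 3137, both positive, so a sign-change argument is unavailable; we show f keeps this sign on the whole interval.
Shift to the endpoint 3: with x = 3 + u (0 < u < 2), one computes f(3 + u) = u^5 + 15u^4 + 90u^3 + 271u^2 + 407u + 247.
The nonzero coefficients here are all positive, so for u > 0 every term is positive (or zero), and the constant term 247 is strictly positive.
So f is strictly positive on (3, 5); no root exists in the interval.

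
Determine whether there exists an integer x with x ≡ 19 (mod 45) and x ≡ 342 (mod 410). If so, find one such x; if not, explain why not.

No, no such integer exists.

Both moduli are multiples of 5 = gcd(45, 410), so any solution would satisfy x ≡ 19 and x ≡ 342 modulo 5 simultaneously.
But 19 mod 5 = 4 while 342 mod 5 = 2, a contradiction.
Therefore no such x exists.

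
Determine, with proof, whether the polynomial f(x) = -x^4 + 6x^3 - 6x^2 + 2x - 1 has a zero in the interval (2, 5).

f(2) = 11 and f(5) = -16, which have opposite signs.
As a polynomial, f is continuous on every closed interval.
By the Intermediate Value Theorem, f takes the value 0 somewhere in the open interval.

Yes, f has a root in the interval.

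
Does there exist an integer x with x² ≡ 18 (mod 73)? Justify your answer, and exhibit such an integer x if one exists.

x = 23

x = 23 works: 23² = 529, and 529 − 18 = 511 = 7·73.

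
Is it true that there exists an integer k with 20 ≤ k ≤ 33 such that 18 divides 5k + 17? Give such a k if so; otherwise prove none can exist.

Scanning upward from k = 20 gives 117, 122, 127, 132, 137, 142, 147, 152, 157, none divisible by 18. k = 29 works, since 5·29 + 17 = 162 = 9·18.

k = 29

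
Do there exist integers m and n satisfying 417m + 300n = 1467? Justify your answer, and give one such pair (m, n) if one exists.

Since gcd(417, 300) = 3 and 1467 = 3·489, Bézout's identity guarantees a solution.
Dividing through by 3 reduces the equation to 139m + 100n = 489.
Run the Euclidean algorithm on 139 and 100: 139 = 1·100 + 39, 100 = 2·39 + 22, 39 = 1·22 + 17, 22 = 1·17 + 5, 17 = 3·5 + 2, 5 = 2·2 + 1, 2 = 2·1 + 0.
Working back up the chain: 1 = 5 − 2·2 = 5 − 2·(17 − 3·5) = −2·17 + 7·5 = −2·17 + 7·(22 − 1·17) = 7·22 − 9·17 = 7·22 − 9·(39 − 1·22) = −9·39 + 16·22 = −9·39 + 16·(100 − 2·39) = 16·100 − 41·39 = 16·100 − 41·(139 − 1·100) = −41·139 + 57·100. So 139·(-41) + 100·57 = 1.
Multiplying through by 489: m = (-41)·489 = -20049, n = 57·489 = 27873 is a solution.
Adding 201·100 to m and subtracting 201·139 from n gives the tidier solution (51, -66).
Indeed 417·51 + 300·(-66) = 21267 − 19800 = 1467.

m = 51, n = -66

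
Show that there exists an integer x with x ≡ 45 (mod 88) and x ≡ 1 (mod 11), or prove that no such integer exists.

Here gcd(88, 11) = 11, and both 45 and 1 leave remainder 1 mod 11, so the system is consistent.
In fact x = 45 itself already satisfies 45 mod 11 = 1.
Indeed 45 ≡ 45 (mod 88) and 45 ≡ 1 (mod 11).

x = 45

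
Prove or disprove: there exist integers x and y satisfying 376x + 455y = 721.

x = 371, y = -305

376 and 455 are coprime, so 376x + 455y ranges over all of ℤ.
Run the Euclidean algorithm on 455 and 376: 455 = 1·376 + 79, 376 = 4·79 + 60, 79 = 1·60 + 19, 60 = 3·19 + 3, 19 = 6·3 + 1, 3 = 3·1 + 0.
Unwinding: 1 = 19 − 6·3 = 19 − 6·(60 − 3·19) = −6·60 + 19·19 = −6·60 + 19·(79 − 1·60) = 19·79 − 25·60 = 19·79 − 25·(376 − 4·79) = −25·376 + 119·79 = −25·376 + 119·(455 − 1·376) = 119·455 − 144·376, i.e. 376·(-144) + 455·119 = 1.
Multiplying through by 721: x = (-144)·721 = -103824, y = 119·721 = 85799 is a solution.
Adding 229·455 to x and subtracting 229·376 from y gives the tidier solution (371, -305).
Check: 376·371 + 455·(-305) = 139496 − 138775 = 721. ✓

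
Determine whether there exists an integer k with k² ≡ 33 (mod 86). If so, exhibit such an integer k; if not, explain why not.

Reduce modulo the prime factor 43 of 86: any solution would satisfy k² ≡ 33 (mod 43).
43 is prime, so by Euler's criterion 33 is a square mod 43 iff 33^((43−1)/2) = 33^21 ≡ 1 (mod 43).
Repeated squaring mod 43: 33^2 = 1089 ≡ 14; 33^4 ≡ 14² = 196 ≡ 24; 33^8 ≡ 24² = 576 ≡ 17; 33^16 ≡ 17² = 289 ≡ 31.
Since 21 = 16 + 4 + 1, 33^21 ≡ 31 · 24 · 33; multiplying out mod 43: 31·24 = 744 ≡ 13, then 13·33 = 429 ≡ 42. Thus 33^21 ≡ 42 ≡ −1 (mod 43).
By Euler's criterion 33 is a quadratic non-residue mod 43: no k satisfies k² ≡ 33 (mod 43).
So 33 is not a square mod 43, and hence 33 is not a square mod 86.

No such integer exists.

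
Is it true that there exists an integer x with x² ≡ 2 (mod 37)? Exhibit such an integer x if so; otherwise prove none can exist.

No, no such integer exists.

Apply Euler's criterion with the prime 37: 2 is a quadratic residue iff 2^18 ≡ 1 (mod 37), and a non-residue iff it is ≡ −1.
Squaring successively (mod 37): 2^2 = 4 ≡ 4; 2^4 ≡ 4² = 16 ≡ 16; 2^8 ≡ 16² = 256 ≡ 34; 2^16 ≡ 34² = 1156 ≡ 9.
Since 18 = 16 + 2, 2^18 ≡ 9 · 4; multiplying out mod 37: 9·4 = 36 ≡ 36. Thus 2^18 ≡ 36 ≡ −1 (mod 37).
The value −1 means 2 is a non-residue modulo 37, so x² ≡ 2 (mod 37) is impossible.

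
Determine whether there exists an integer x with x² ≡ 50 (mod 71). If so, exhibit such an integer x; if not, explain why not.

x = 60

Take x = 60. Then 60² = 3600 = 50·71 + 50, so 60² ≡ 50 (mod 71).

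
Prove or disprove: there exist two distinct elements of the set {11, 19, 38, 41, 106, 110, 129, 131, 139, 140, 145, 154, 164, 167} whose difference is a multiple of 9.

11 mod 9 = 2 and 38 mod 9 = 2, so 38 − 11 = 27 = 3·9.

Yes: 11 and 38.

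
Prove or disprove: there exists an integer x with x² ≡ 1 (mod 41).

x = 40

x = 40 works: 40² = 1600, and 1600 − 1 = 1599 = 39·41.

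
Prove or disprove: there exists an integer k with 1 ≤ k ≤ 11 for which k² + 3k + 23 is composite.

At k = 4: 4² + 3·4 + 23 = 51 = 3·17, which is composite.

k = 4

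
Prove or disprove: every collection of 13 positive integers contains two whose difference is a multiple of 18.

Take the 13 consecutive integers 9, 10, …, 21: their residues mod 18 are all distinct because 13 ≤ 18.
Any two of them differ by at most 12 < 18 and by at least 1, so no difference is a multiple of 18.

No; for instance {9, 10, 11, 12, 13, 14, 15, 16, 17, 18, 19, 20, 21} is a counterexample.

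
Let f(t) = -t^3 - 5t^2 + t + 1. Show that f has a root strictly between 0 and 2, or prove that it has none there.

f(0) = 1 and f(2) = -25, which have opposite signs.
Since f is a polynomial it is continuous on [0, 2].
By the Intermediate Value Theorem f must vanish at some point of (0, 2).

Yes, f has a root in the interval.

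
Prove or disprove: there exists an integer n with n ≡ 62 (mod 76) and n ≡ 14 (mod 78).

n = 1886

The moduli are not coprime: gcd(76, 78) = 2. Compatibility requires 2 ∣ (14 − 62) = -48, which holds, so solutions exist.
Write n = 62 + 76t. Then 76t ≡ 14 − 62 ≡ 30 (mod 78); dividing through by 2 gives 38t ≡ 15 (mod 39).
Invert 38 mod 39 by the Euclidean algorithm: 39 = 1·38 + 1, 38 = 38·1 + 0; back-substituting, 1 = 39 − 1·38. Hence 38·(-1) ≡ 1, so 38⁻¹ ≡ -1 ≡ 38 (mod 39).
Multiplying by 38: t ≡ 38·15 = 570 ≡ 24 (mod 39).
Then n = 62 + 76·24 = 1886.
Verify: 1886 = 24·76 + 62 and 1886 = 24·78 + 14. ✓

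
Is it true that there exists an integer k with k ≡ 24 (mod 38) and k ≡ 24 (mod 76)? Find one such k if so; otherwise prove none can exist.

k = 24

Here gcd(38, 76) = 38, and both 24 and 24 leave remainder 24 mod 38, so the system is consistent.
In fact k = 24 itself already satisfies 24 mod 76 = 24.
Check: 24 mod 38 = 24, 24 mod 76 = 24. ✓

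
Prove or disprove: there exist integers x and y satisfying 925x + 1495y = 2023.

Any value of 925x + 1495y is a multiple of gcd(925, 1495) = 5.
However 2023 leaves remainder 3 on division by 5.
So the equation is unsolvable over ℤ.

No such integers exist.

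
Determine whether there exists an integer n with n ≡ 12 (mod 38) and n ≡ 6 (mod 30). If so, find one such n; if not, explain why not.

n = 126

Here gcd(38, 30) = 2, and both 12 and 6 leave remainder 0 mod 2, so the system is consistent.
The integers ≡ 12 (mod 38) are 12, 50, 88, 126, …; their remainders mod 30 are 12, 20, 28, 6, so n = 126 is the first that is ≡ 6 (mod 30).
Check: 126 mod 38 = 12, 126 mod 30 = 6. ✓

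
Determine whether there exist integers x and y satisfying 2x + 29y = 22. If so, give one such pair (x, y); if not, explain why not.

x = 11, y = 0

2 and 29 are coprime, so 2x + 29y ranges over all of ℤ.
Dividing repeatedly: 29 = 14·2 + 1, 2 = 2·1 + 0.
Unwinding: 1 = 29 − 14·2, i.e. 2·(-14) + 29·1 = 1.
Times 22: 2·(-308) + 29·22 = 22, so (-308, 22) solves it.
Adding 11·29 to x and subtracting 11·2 from y gives the tidier solution (11, 0).
Indeed 2·11 + 29·0 = 22 + 0 = 22.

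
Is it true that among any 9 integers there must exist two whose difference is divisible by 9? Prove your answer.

Try 9 consecutive integers, 12, 13, …, 20. Their remainders mod 9 are 3, 4, 5, 6, 7, 8, 0, 1, 2 — pairwise different, as any 9 ≤ 9 consecutive integers have distinct residues.
Any two of them differ by at most 8 < 9 and by at least 1, so no difference is a multiple of 9.

No, the set {12, 13, 14, 15, 16, 17, 18, 19, 20} is a counterexample.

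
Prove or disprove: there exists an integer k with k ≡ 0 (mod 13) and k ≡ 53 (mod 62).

gcd(13, 62) = 1, so the Chinese Remainder Theorem guarantees exactly one residue class mod 806 satisfying both.
Any solution of the first congruence is k = 0 + 13t; substituting into the second, 13t ≡ 53 − 0 ≡ 53 (mod 62).
Invert 13 mod 62 by the Euclidean algorithm: 62 = 4·13 + 10, 13 = 1·10 + 3, 10 = 3·3 + 1, 3 = 3·1 + 0; back-substituting, 1 = 10 − 3·3 = 10 − 3·(13 − 1·10) = −3·13 + 4·10 = −3·13 + 4·(62 − 4·13) = 4·62 − 19·13. Hence 13·(-19) ≡ 1, so 13⁻¹ ≡ -19 ≡ 43 (mod 62).
Therefore t ≡ 43·53 = 2279 ≡ 47 (mod 62).
With t = 47: k = 0 + 13·47 = 611.
Indeed 611 ≡ 0 (mod 13) and 611 ≡ 53 (mod 62).

k = 611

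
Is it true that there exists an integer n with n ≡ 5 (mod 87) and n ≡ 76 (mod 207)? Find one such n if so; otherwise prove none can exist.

There is no such integer.

gcd(87, 207) = 3. If n ≡ 5 (mod 87) and n ≡ 76 (mod 207), then n ≡ 5 (mod 3) and n ≡ 76 (mod 3).
But 5 mod 3 = 2 while 76 mod 3 = 1, a contradiction.
Therefore no such n exists.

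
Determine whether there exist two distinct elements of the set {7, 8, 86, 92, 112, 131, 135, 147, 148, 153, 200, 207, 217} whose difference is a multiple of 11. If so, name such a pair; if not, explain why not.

Both 8 and 217 leave remainder 8 on division by 11; their difference 209 = 19·11 is a multiple of 11.

8 and 217 are such a pair.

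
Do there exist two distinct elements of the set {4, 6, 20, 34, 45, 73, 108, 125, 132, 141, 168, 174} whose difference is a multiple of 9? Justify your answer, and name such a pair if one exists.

6 mod 9 = 6 and 132 mod 9 = 6, so 132 − 6 = 126 = 14·9.

6 and 132 are such a pair.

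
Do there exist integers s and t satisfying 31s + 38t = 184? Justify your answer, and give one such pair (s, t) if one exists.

31 and 38 are coprime, so 31s + 38t ranges over all of ℤ.
Euclidean algorithm: 38 = 1·31 + 7, 31 = 4·7 + 3, 7 = 2·3 + 1, 3 = 3·1 + 0.
Unwinding: 1 = 7 − 2·3 = 7 − 2·(31 − 4·7) = −2·31 + 9·7 = −2·31 + 9·(38 − 1·31) = 9·38 − 11·31, i.e. 31·(-11) + 38·9 = 1.
Multiplying through by 184: s = (-11)·184 = -2024, t = 9·184 = 1656 is a solution.
The general solution is s = -2024 + 38k, t = 1656 − 31k; taking k = 54 gives the smaller pair s = 28, t = -18.
Indeed 31·28 + 38·(-18) = 868 − 684 = 184.

s = 28, t = -18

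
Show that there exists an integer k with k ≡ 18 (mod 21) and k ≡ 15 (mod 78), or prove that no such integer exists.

gcd(21, 78) = 3. A simultaneous solution exists iff 18 ≡ 15 (mod 3); here 18 mod 3 = 0 = 15 mod 3, so it does.
Put k = 18 + 21t, so we need 21t ≡ 75 (mod 78), equivalently (divide by 3) 7t ≡ 25 (mod 26).
To invert 7 modulo 26: 26 = 3·7 + 5, 7 = 1·5 + 2, 5 = 2·2 + 1, 2 = 2·1 + 0, and unwinding, 1 = 5 − 2·2 = 5 − 2·(7 − 1·5) = −2·7 + 3·5 = −2·7 + 3·(26 − 3·7) = 3·26 − 11·7. Thus 7⁻¹ ≡ -11 ≡ 15 (mod 26).
Multiplying by 15: t ≡ 15·25 = 375 ≡ 11 (mod 26).
Then k = 18 + 21·11 = 249.
Indeed 249 ≡ 18 (mod 21) and 249 ≡ 15 (mod 78).

k = 249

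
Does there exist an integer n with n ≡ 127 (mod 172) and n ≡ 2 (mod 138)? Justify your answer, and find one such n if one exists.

No such integer exists.

gcd(172, 138) = 2. If n ≡ 127 (mod 172) and n ≡ 2 (mod 138), then n ≡ 127 (mod 2) and n ≡ 2 (mod 2).
But 127 mod 2 = 1 while 2 mod 2 = 0, a contradiction.
So no integer satisfies both congruences.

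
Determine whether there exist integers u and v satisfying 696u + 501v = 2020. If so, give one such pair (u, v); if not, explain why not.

No such integers exist.

Both 696 and 501 are divisible by gcd(696, 501) = 3, hence so is any combination 696u + 501v.
But 2020 = 3·673 + 1, so 3 ∤ 2020.
Therefore 696u + 501v = 2020 has no solution in integers.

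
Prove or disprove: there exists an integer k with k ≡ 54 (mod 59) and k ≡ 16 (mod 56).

Since 59 and 56 share no common factor, CRT says the pair of congruences has a solution (unique mod 3304).
Write k = 54 + 59t and require 54 + 59t ≡ 16 (mod 56), i.e. 59t ≡ 18 (mod 56).
59 ≡ 3 (mod 56), so this reads 3t ≡ 18 (mod 56). Note 3·19 = 57 ≡ 1 (mod 56) (as 57 − 1 = 1·56), so 3⁻¹ ≡ 19.
Therefore t ≡ 19·18 = 342 ≡ 6 (mod 56).
Taking t = 6 gives k = 54 + 59·6 = 408.
Verify: 408 = 6·59 + 54 and 408 = 7·56 + 16. ✓

k = 408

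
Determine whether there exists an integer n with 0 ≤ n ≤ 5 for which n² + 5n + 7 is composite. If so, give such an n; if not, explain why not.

n = 2

At n = 2: 2² + 5·2 + 7 = 21 = 3·7, which is composite.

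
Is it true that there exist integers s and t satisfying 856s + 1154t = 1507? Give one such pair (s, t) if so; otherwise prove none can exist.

Both 856 and 1154 are divisible by gcd(856, 1154) = 2, hence so is any combination 856s + 1154t.
But 1507 = 2·753 + 1, so 2 ∤ 1507.
Hence no integers s, t satisfy the equation.

No, no such integers exist.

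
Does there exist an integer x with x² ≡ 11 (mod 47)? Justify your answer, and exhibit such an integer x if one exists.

Apply Euler's criterion with the prime 47: 11 is a quadratic residue iff 11^23 ≡ 1 (mod 47), and a non-residue iff it is ≡ −1.
Repeated squaring mod 47: 11^2 = 121 ≡ 27; 11^4 ≡ 27² = 729 ≡ 24; 11^8 ≡ 24² = 576 ≡ 12; 11^16 ≡ 12² = 144 ≡ 3.
Since 23 = 16 + 4 + 2 + 1, 11^23 ≡ 3 · 24 · 27 · 11; multiplying out mod 47: 3·24 = 72 ≡ 25, then 25·27 = 675 ≡ 17, then 17·11 = 187 ≡ 46. Thus 11^23 ≡ 46 ≡ −1 (mod 47).
The value −1 means 11 is a non-residue modulo 47, so x² ≡ 11 (mod 47) is impossible.

There is no such integer.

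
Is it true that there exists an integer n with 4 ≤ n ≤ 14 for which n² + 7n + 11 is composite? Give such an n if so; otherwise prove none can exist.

n = 14

At n = 14: 14² + 7·14 + 11 = 305 = 5·61, which is composite.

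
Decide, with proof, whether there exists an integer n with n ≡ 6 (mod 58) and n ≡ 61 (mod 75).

n = 586

Since 58 and 75 share no common factor, CRT says the pair of congruences has a solution (unique mod 4350).
Write n = 6 + 58t and require 6 + 58t ≡ 61 (mod 75), i.e. 58t ≡ 55 (mod 75).
Since 58·22 = 1276 = 17·75 + 1, the inverse of 58 mod 75 is 22.
Therefore t ≡ 22·55 = 1210 ≡ 10 (mod 75).
Taking t = 10 gives n = 6 + 58·10 = 586.
Verify: 586 = 10·58 + 6 and 586 = 7·75 + 61. ✓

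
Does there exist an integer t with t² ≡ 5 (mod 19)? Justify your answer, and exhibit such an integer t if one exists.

t = 9

Take t = 9. Then 9² = 81 = 4·19 + 5, so 9² ≡ 5 (mod 19).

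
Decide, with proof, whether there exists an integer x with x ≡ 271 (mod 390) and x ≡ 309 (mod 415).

Both moduli are multiples of 5 = gcd(390, 415), so any solution would satisfy x ≡ 271 and x ≡ 309 modulo 5 simultaneously.
But 271 mod 5 = 1 while 309 mod 5 = 4, a contradiction.
Hence the system has no solution.

There is no such integer.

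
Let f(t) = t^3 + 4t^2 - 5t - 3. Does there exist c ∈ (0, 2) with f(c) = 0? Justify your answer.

f(0) = -3 and f(2) = 11, which have opposite signs.
As a polynomial, f is continuous on every closed interval.
The Intermediate Value Theorem then guarantees some c ∈ (0, 2) with f(c) = 0.

Yes, such a c exists.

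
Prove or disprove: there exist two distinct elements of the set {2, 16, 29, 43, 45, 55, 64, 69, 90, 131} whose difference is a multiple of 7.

The pair (2, 16) works.

Reduce each element mod 7: 2↦2, 16↦2, 29↦1, 43↦1, 45↦3, 55↦6, 64↦1, 69↦6, 90↦6, 131↦5. The residue 2 repeats (at 2 and 16), and 16 − 2 = 14 = 2·7.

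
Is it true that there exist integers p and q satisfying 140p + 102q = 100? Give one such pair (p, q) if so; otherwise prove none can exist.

Since gcd(140, 102) = 2 and 100 = 2·50, Bézout's identity guarantees a solution.
Dividing through by 2 reduces the equation to 70p + 51q = 50.
Dividing repeatedly: 70 = 1·51 + 19, 51 = 2·19 + 13, 19 = 1·13 + 6, 13 = 2·6 + 1, 6 = 6·1 + 0.
Back-substituting, 1 = 13 − 2·6 = 13 − 2·(19 − 1·13) = −2·19 + 3·13 = −2·19 + 3·(51 − 2·19) = 3·51 − 8·19 = 3·51 − 8·(70 − 1·51) = −8·70 + 11·51; that is, 70·(-8) + 51·11 = 1.
Multiplying through by 50: p = (-8)·50 = -400, q = 11·50 = 550 is a solution.
Adding 8·51 to p and subtracting 8·70 from q gives the tidier solution (8, -10).
Check: 140·8 + 102·(-10) = 1120 − 1020 = 100. ✓

p = 8, q = -10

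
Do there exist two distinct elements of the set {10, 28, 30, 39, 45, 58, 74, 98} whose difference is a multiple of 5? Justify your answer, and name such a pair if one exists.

Reduce each element mod 5: 10↦0, 28↦3, 30↦0, 39↦4, 45↦0, 58↦3, 74↦4, 98↦3. The residue 0 repeats (at 10 and 30), and 30 − 10 = 20 = 4·5.

Yes: 10 and 30.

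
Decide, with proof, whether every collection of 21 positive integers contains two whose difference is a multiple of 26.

Consider the 21 integers 118, 119, …, 138. They lie in distinct residue classes modulo 26, since 21 ≤ 26.
Any two of them differ by at most 20 < 26 and by at least 1, so no difference is a multiple of 26.

No, the set {118, 119, 120, 121, 122, 123, 124, 125, 126, 127, 128, 129, 130, 131, 132, 133, 134, 135, 136, 137, 138} is a counterexample.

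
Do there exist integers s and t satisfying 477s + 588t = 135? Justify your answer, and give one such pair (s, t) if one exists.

gcd(477, 588) = 3, and 3 divides 135, so integer solutions exist.
Dividing through by 3 reduces the equation to 159s + 196t = 45.
Euclidean algorithm: 196 = 1·159 + 37, 159 = 4·37 + 11, 37 = 3·11 + 4, 11 = 2·4 + 3, 4 = 1·3 + 1, 3 = 3·1 + 0.
Back-substituting, 1 = 4 − 1·3 = 4 − (11 − 2·4) = −11 + 3·4 = −11 + 3·(37 − 3·11) = 3·37 − 10·11 = 3·37 − 10·(159 − 4·37) = −10·159 + 43·37 = −10·159 + 43·(196 − 1·159) = 43·196 − 53·159; that is, 159·(-53) + 196·43 = 1.
Times 45: 159·(-2385) + 196·1935 = 45, so (-2385, 1935) solves it.
The general solution is s = -2385 + 196k, t = 1935 − 159k; taking k = 13 gives the smaller pair s = 163, t = -132.
Check: 477·163 + 588·(-132) = 77751 − 77616 = 135. ✓

s = 163, t = -132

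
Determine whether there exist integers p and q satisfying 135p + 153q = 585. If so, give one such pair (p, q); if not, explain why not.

Every value of 135p + 153q is a multiple of gcd(135, 153) = 9; since 9 ∣ 585, solutions exist.
Dividing through by 9 reduces the equation to 15p + 17q = 65.
Euclidean algorithm: 17 = 1·15 + 2, 15 = 7·2 + 1, 2 = 2·1 + 0.
Working back up the chain: 1 = 15 − 7·2 = 15 − 7·(17 − 1·15) = −7·17 + 8·15. So 15·8 + 17·(-7) = 1.
Scaling by 65 gives the particular solution (p, q) = (520, -455).
The general solution is p = 520 + 17k, q = -455 − 15k; taking k = -30 gives the smaller pair p = 10, q = -5.
Indeed 135·10 + 153·(-5) = 1350 − 765 = 585.

p = 10, q = -5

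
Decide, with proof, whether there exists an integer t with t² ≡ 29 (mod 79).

There is no such integer.

79 is prime, so by Euler's criterion 29 is a square mod 79 iff 29^((79−1)/2) = 29^39 ≡ 1 (mod 79).
Squaring successively (mod 79): 29^2 = 841 ≡ 51; 29^4 ≡ 51² = 2601 ≡ 73; 29^8 ≡ 73² = 5329 ≡ 36; 29^16 ≡ 36² = 1296 ≡ 32; 29^32 ≡ 32² = 1024 ≡ 76.
Since 39 = 32 + 4 + 2 + 1, 29^39 ≡ 76 · 73 · 51 · 29; multiplying out mod 79: 76·73 = 5548 ≡ 18, then 18·51 = 918 ≡ 49, then 49·29 = 1421 ≡ 78. Thus 29^39 ≡ 78 ≡ −1 (mod 79).
By Euler's criterion 29 is a quadratic non-residue mod 79: no t satisfies t² ≡ 29 (mod 79).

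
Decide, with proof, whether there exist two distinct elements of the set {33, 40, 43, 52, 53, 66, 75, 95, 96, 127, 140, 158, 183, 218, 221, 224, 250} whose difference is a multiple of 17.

No such pair exists.

Reduce each element modulo 17: 33↦16, 40↦6, 43↦9, 52↦1, 53↦2, 66↦15, 75↦7, 95↦10, 96↦11, 127↦8, 140↦4, 158↦5, 183↦13, 218↦14, 221↦0, 224↦3, 250↦12.
These 17 residues are pairwise different, hence no difference of two elements is divisible by 17.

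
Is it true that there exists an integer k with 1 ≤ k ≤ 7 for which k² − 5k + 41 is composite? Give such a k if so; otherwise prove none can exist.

At k = 2: 2² − 5·2 + 41 = 35 = 5·7, which is composite.

k = 2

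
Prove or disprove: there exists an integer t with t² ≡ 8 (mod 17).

Take t = 5. Then 5² = 25 = 1·17 + 8, so 5² ≡ 8 (mod 17).

t = 5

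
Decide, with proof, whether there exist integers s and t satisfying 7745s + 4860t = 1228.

gcd(7745, 4860) = 5, so every integer of the form 7745s + 4860t is a multiple of 5.
But 1228 is not a multiple of 5 (it leaves remainder 3).
So the equation is unsolvable over ℤ.

There are no such integers.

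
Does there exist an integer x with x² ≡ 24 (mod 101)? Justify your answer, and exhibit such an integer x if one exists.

x = 23

x = 23 works: 23² = 529, and 529 − 24 = 505 = 5·101.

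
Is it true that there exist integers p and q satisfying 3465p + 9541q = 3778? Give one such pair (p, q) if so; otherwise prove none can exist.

No, no such integers exist.

gcd(3465, 9541) = 7, so every integer of the form 3465p + 9541q is a multiple of 7.
But 3778 = 7·539 + 5, so 7 ∤ 3778.
Hence no integers p, q satisfy the equation.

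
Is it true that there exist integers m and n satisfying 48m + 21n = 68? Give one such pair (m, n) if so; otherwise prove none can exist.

No, no such integers exist.

Both 48 and 21 are divisible by gcd(48, 21) = 3, hence so is any combination 48m + 21n.
But 68 = 3·22 + 2, so 3 ∤ 68.
Hence no integers m, n satisfy the equation.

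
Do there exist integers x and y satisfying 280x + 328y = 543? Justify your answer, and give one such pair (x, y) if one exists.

gcd(280, 328) = 8, so every integer of the form 280x + 328y is a multiple of 8.
But 543 = 8·67 + 7, so 8 ∤ 543.
Therefore 280x + 328y = 543 has no solution in integers.

No, no such integers exist.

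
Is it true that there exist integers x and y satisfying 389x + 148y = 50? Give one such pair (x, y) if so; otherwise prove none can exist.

389 and 148 are coprime, so 389x + 148y ranges over all of ℤ.
Run the Euclidean algorithm on 389 and 148: 389 = 2·148 + 93, 148 = 1·93 + 55, 93 = 1·55 + 38, 55 = 1·38 + 17, 38 = 2·17 + 4, 17 = 4·4 + 1, 4 = 4·1 + 0.
Unwinding: 1 = 17 − 4·4 = 17 − 4·(38 − 2·17) = −4·38 + 9·17 = −4·38 + 9·(55 − 1·38) = 9·55 − 13·38 = 9·55 − 13·(93 − 1·55) = −13·93 + 22·55 = −13·93 + 22·(148 − 1·93) = 22·148 − 35·93 = 22·148 − 35·(389 − 2·148) = −35·389 + 92·148, i.e. 389·(-35) + 148·92 = 1.
Times 50: 389·(-1750) + 148·4600 = 50, so (-1750, 4600) solves it.
The general solution is x = -1750 + 148k, y = 4600 − 389k; taking k = 12 gives the smaller pair x = 26, y = -68.
Check: 389·26 + 148·(-68) = 10114 − 10064 = 50. ✓

x = 26, y = -68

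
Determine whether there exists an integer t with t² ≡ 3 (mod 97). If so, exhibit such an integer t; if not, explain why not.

t = 87

Take t = 87. Then 87² = 7569 = 78·97 + 3, so 87² ≡ 3 (mod 97).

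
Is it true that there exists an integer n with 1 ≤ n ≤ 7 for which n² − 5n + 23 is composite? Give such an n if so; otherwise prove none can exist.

The values for n = 1, 2, …, 7 are 19, 17, 17, 19, 23, 29, 37, and each of these is prime.
So no value in the range makes the expression composite.

No, no such integer n in that range exists.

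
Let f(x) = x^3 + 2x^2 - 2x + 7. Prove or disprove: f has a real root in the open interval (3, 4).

f(3) = 46 and f(4) = 95, both positive, so a sign-change argument is unavailable; we show f keeps this sign on the whole interval.
Substitute x = 3 + u, where 0 < u < 1 on the interval. Expanding, f(3 + u) = u^3 + 11u^2 + 37u + 46.
The nonzero coefficients here are all positive, so for u > 0 every term is positive (or zero), and the constant term 46 is strictly positive.
So f is strictly positive on (3, 4); no root exists in the interval.

f has no root in that interval.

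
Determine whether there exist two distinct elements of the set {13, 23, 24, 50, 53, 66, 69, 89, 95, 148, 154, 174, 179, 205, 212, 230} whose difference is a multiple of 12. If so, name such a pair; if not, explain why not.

13 mod 12 = 1 and 205 mod 12 = 1, so 205 − 13 = 192 = 16·12.

13 and 205 are such a pair.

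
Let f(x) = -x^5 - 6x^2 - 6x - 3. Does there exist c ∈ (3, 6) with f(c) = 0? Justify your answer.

No.

f(3) = -318 and f(6) = -8031, both negative, so a sign-change argument is unavailable; we show f keeps this sign on the whole interval.
Shift to the endpoint 3: with x = 3 + u (0 < u < 3), one computes f(3 + u) = -u^5 - 15u^4 - 90u^3 - 276u^2 - 447u - 318.
The nonzero coefficients here are all negative, so for u > 0 every term is negative (or zero), and the constant term -318 is strictly negative.
So f is strictly negative on (3, 6); no root exists in the interval.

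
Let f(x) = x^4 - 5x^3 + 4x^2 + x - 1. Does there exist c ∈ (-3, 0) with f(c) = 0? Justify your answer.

Yes, f has a root in the interval.

f(-3) = 248 and f(0) = -1, which have opposite signs.
f is continuous everywhere (it is a polynomial), in particular on [-3, 0].
By the Intermediate Value Theorem, f takes the value 0 somewhere in the open interval.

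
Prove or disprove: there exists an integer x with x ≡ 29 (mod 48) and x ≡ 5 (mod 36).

The moduli are not coprime: gcd(48, 36) = 12. Compatibility requires 12 ∣ (5 − 29) = -24, which holds, so solutions exist.
The integers ≡ 29 (mod 48) are 29, 77, …; their remainders mod 36 are 29, 5, so x = 77 is the first that is ≡ 5 (mod 36).
Check: 77 mod 48 = 29, 77 mod 36 = 5. ✓

x = 77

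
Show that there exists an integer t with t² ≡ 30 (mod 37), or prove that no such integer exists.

t = 17

Take t = 17. Then 17² = 289 = 7·37 + 30, so 17² ≡ 30 (mod 37).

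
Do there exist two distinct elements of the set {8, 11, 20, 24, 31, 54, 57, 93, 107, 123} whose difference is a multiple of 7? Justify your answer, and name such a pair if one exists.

Yes: 8 and 57.

Both 8 and 57 leave remainder 1 on division by 7; their difference 49 = 7·7 is a multiple of 7.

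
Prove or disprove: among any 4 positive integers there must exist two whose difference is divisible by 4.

Consider the 4 integers 17, 18, 19, 20. They lie in distinct residue classes modulo 4, since 4 ≤ 4.
No two share a residue, so no pair has difference divisible by 4; the claim fails for this set.

No, the set {17, 18, 19, 20} is a counterexample.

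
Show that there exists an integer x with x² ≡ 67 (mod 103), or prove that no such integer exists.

Apply Euler's criterion with the prime 103: 67 is a quadratic residue iff 67^51 ≡ 1 (mod 103), and a non-residue iff it is ≡ −1.
Repeated squaring mod 103: 67^2 = 4489 ≡ 60; 67^4 ≡ 60² = 3600 ≡ 98; 67^8 ≡ 98² = 9604 ≡ 25; 67^16 ≡ 25² = 625 ≡ 7; 67^32 ≡ 7² = 49 ≡ 49.
Since 51 = 32 + 16 + 2 + 1, 67^51 ≡ 49 · 7 · 60 · 67; multiplying out mod 103: 49·7 = 343 ≡ 34, then 34·60 = 2040 ≡ 83, then 83·67 = 5561 ≡ 102. Thus 67^51 ≡ 102 ≡ −1 (mod 103).
The value −1 means 67 is a non-residue modulo 103, so x² ≡ 67 (mod 103) is impossible.

No, no such integer exists.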